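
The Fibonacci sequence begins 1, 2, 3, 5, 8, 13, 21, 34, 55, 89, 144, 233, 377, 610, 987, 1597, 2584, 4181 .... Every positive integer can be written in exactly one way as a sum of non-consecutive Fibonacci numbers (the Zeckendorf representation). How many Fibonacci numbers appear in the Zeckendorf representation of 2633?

4

Greedy algorithm:
2633 − 2584 = 49
49 − 34 = 15
15 − 13 = 2
2 − 2 = 0
2633 = 2584 + 34 + 13 + 2, which has 4 terms.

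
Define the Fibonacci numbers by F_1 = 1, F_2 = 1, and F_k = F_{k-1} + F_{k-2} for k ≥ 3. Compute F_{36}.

Iterating the recurrence up to F_{28} = 317811 and F_{27} = 196418:
F_{29} = F_{28} + F_{27} = 317811 + 196418 = 514229
F_{30} = F_{29} + F_{28} = 514229 + 317811 = 832040
F_{31} = F_{30} + F_{29} = 832040 + 514229 = 1346269
F_{32} = F_{31} + F_{30} = 1346269 + 832040 = 2178309
F_{33} = F_{32} + F_{31} = 2178309 + 1346269 = 3524578
F_{34} = F_{33} + F_{32} = 3524578 + 2178309 = 5702887
F_{35} = F_{34} + F_{33} = 5702887 + 3524578 = 9227465
F_{36} = F_{35} + F_{34} = 9227465 + 5702887 = 14930352

14930352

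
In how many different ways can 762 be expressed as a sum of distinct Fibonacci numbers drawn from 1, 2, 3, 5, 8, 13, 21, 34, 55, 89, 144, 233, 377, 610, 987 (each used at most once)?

Starting from the Zeckendorf form and repeatedly splitting a term F_k into F_{k−1} + F_{k−2} (when neither is already used) reaches every representation.
762 = 610+144+8 = 610+144+5+3 = 610+89+55+8 = … (19 more), for 22 in all.

22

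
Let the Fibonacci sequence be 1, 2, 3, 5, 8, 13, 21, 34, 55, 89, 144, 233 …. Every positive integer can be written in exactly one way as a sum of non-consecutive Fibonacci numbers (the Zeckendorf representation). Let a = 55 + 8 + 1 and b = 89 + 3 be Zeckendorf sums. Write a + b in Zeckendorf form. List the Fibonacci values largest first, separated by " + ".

144 + 8 + 3 + 1

The two numbers are 64 and 92, so their sum is 156.
Greedy algorithm:
subtract 144 from 156: 12 remains
subtract 8 from 12: 4 remains
subtract 3 from 4: 1 remains
subtract 1 from 1: 0 remains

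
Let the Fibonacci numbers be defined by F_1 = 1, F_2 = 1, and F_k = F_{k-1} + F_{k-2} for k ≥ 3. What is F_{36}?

Iterating the recurrence up to F_{28} = 317811 and F_{27} = 196418:
F_{29} = F_{28} + F_{27} = 317811 + 196418 = 514229
F_{30} = F_{29} + F_{28} = 514229 + 317811 = 832040
F_{31} = F_{30} + F_{29} = 832040 + 514229 = 1346269
F_{32} = F_{31} + F_{30} = 1346269 + 832040 = 2178309
F_{33} = F_{32} + F_{31} = 2178309 + 1346269 = 3524578
F_{34} = F_{33} + F_{32} = 3524578 + 2178309 = 5702887
F_{35} = F_{34} + F_{33} = 5702887 + 3524578 = 9227465
F_{36} = F_{35} + F_{34} = 9227465 + 5702887 = 14930352

14930352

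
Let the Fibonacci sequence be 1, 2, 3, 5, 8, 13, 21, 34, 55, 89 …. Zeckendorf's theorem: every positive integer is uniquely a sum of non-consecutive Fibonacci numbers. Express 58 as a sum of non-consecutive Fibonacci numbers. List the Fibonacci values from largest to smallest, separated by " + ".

55 ≤ 58 < 89, so take 55; remainder 3
3 ≤ 3 < 5, so take 3; remainder 0
So 58 = 55 + 3, with no two terms consecutive in the sequence.

55 + 3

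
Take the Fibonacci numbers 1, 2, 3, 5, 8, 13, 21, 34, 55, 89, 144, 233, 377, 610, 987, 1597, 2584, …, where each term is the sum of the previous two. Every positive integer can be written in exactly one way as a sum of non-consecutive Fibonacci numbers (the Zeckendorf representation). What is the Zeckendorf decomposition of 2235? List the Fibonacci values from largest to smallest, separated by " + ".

1597 + 610 + 21 + 5 + 2

Greedily peel off the largest Fibonacci term at each step:
subtract 1597 from 2235: 638 remains
subtract 610 from 638: 28 remains
subtract 21 from 28: 7 remains
subtract 5 from 7: 2 remains
subtract 2 from 2: 0 remains
So 2235 = 1597 + 610 + 21 + 5 + 2, with no two terms consecutive in the sequence.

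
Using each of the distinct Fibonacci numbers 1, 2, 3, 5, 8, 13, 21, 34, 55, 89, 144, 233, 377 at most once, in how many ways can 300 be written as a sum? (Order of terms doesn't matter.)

300 = 233+55+8+3+1 = 233+34+21+8+3+1 = 144+89+55+8+3+1 = … (1 more), for 4 in all.

4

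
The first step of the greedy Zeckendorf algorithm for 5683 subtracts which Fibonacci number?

4181 ≤ 5683 < 6765, so the largest Fibonacci number not exceeding 5683 is 4181.

4181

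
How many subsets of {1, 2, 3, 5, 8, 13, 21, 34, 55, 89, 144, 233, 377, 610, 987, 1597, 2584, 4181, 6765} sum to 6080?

Starting from the Zeckendorf form and repeatedly splitting a term F_k into F_{k−1} + F_{k−2} (when neither is already used) reaches every representation.
6080 = 4181+1597+233+55+13+1 = 4181+1597+233+55+8+5+1 = 4181+1597+233+34+21+13+1 = … (45 more), for 48 in all.

48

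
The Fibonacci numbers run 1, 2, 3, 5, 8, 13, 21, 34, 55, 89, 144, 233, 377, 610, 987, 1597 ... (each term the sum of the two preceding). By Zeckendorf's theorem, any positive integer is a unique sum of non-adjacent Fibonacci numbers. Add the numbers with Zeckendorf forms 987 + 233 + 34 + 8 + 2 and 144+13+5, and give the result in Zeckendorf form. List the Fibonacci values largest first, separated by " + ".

The two numbers are 1264 and 162, so their sum is 1426.
largest Fibonacci ≤ 1426 is 987; 1426 − 987 = 439
largest Fibonacci ≤ 439 is 377; 439 − 377 = 62
largest Fibonacci ≤ 62 is 55; 62 − 55 = 7
largest Fibonacci ≤ 7 is 5; 7 − 5 = 2
largest Fibonacci ≤ 2 is 2; 2 − 2 = 0

987 + 377 + 55 + 5 + 2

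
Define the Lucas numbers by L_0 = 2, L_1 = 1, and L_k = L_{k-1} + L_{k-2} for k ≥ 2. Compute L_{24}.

Iterating the recurrence up to L_{19} = 9349 and L_{18} = 5778:
L_{20} = L_{19} + L_{18} = 9349 + 5778 = 15127
L_{21} = L_{20} + L_{19} = 15127 + 9349 = 24476
L_{22} = L_{21} + L_{20} = 24476 + 15127 = 39603
L_{23} = L_{22} + L_{21} = 39603 + 24476 = 64079
L_{24} = L_{23} + L_{22} = 64079 + 39603 = 103682

103682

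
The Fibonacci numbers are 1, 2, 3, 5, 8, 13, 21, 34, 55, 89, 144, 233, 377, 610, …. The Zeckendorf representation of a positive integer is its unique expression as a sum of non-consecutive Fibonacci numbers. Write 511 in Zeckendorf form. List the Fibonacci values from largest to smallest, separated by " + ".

Greedily peel off the largest Fibonacci term at each step:
377 ≤ 511 < 610, so take 377; remainder 134
89 ≤ 134 < 144, so take 89; remainder 45
34 ≤ 45 < 55, so take 34; remainder 11
8 ≤ 11 < 13, so take 8; remainder 3
3 ≤ 3 < 5, so take 3; remainder 0
So 511 = 377 + 89 + 34 + 8 + 3, with no two terms consecutive in the sequence.

377 + 89 + 34 + 8 + 3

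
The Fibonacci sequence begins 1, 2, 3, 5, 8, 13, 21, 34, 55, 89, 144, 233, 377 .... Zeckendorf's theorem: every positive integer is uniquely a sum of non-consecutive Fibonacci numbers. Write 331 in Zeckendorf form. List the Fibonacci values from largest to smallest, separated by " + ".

233 + 89 + 8 + 1

largest Fibonacci ≤ 331 is 233; 331 − 233 = 98
largest Fibonacci ≤ 98 is 89; 98 − 89 = 9
largest Fibonacci ≤ 9 is 8; 9 − 8 = 1
largest Fibonacci ≤ 1 is 1; 1 − 1 = 0
So 331 = 233 + 89 + 8 + 1, with no two terms consecutive in the sequence.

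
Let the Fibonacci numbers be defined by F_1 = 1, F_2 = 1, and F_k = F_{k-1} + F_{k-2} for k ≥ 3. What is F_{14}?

377

Iterating the recurrence up to F_{10} = 55 and F_{9} = 34:
F_{11} = F_{10} + F_{9} = 55 + 34 = 89
F_{12} = F_{11} + F_{10} = 89 + 55 = 144
F_{13} = F_{12} + F_{11} = 144 + 89 = 233
F_{14} = F_{13} + F_{12} = 233 + 144 = 377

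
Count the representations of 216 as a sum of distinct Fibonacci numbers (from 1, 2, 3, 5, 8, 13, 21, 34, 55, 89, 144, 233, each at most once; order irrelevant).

6

Starting from the Zeckendorf form and repeatedly splitting a term F_k into F_{k−1} + F_{k−2} (when neither is already used) reaches every representation.
216 = 144+55+13+3+1 = 144+55+8+5+3+1 = 144+34+21+13+3+1 = 144+34+21+8+5+3+1 = … (2 more), for 6 in all.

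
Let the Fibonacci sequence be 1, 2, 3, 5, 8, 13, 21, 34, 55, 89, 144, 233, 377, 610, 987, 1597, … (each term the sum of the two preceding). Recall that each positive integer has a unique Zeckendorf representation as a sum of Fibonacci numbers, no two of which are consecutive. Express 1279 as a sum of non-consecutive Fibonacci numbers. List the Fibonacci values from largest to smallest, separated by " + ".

1279: greatest Fibonacci not exceeding it is 987, leaving 292
292: greatest Fibonacci not exceeding it is 233, leaving 59
59: greatest Fibonacci not exceeding it is 55, leaving 4
4: greatest Fibonacci not exceeding it is 3, leaving 1
1: greatest Fibonacci not exceeding it is 1, leaving 0
So 1279 = 987 + 233 + 55 + 3 + 1, with no two terms consecutive in the sequence.

987 + 233 + 55 + 3 + 1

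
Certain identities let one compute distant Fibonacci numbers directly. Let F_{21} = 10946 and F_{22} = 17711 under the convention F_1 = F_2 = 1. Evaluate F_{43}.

433494437

By F_{2k+1} = F_k² + F_{k+1}²: F_{43} = 10946² + 17711² = 119814916 + 313679521 = 433494437.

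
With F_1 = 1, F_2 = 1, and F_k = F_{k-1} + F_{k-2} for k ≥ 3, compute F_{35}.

9227465

Iterating the recurrence up to F_{31} = 1346269 and F_{30} = 832040:
F_{32} = F_{31} + F_{30} = 1346269 + 832040 = 2178309
F_{33} = F_{32} + F_{31} = 2178309 + 1346269 = 3524578
F_{34} = F_{33} + F_{32} = 3524578 + 2178309 = 5702887
F_{35} = F_{34} + F_{33} = 5702887 + 3524578 = 9227465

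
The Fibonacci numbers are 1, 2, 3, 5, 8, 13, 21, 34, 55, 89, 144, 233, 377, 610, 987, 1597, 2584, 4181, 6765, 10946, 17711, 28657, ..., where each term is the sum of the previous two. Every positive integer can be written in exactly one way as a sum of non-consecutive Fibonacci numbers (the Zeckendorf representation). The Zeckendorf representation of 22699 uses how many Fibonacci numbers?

8

22699: greatest Fibonacci not exceeding it is 17711, leaving 4988
4988: greatest Fibonacci not exceeding it is 4181, leaving 807
807: greatest Fibonacci not exceeding it is 610, leaving 197
197: greatest Fibonacci not exceeding it is 144, leaving 53
53: greatest Fibonacci not exceeding it is 34, leaving 19
19: greatest Fibonacci not exceeding it is 13, leaving 6
6: greatest Fibonacci not exceeding it is 5, leaving 1
1: greatest Fibonacci not exceeding it is 1, leaving 0
22699 = 17711 + 4181 + 610 + 144 + 34 + 13 + 5 + 1, which has 8 terms.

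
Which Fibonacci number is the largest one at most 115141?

75025 ≤ 115141 < 121393, so the largest Fibonacci number not exceeding 115141 is 75025.

75025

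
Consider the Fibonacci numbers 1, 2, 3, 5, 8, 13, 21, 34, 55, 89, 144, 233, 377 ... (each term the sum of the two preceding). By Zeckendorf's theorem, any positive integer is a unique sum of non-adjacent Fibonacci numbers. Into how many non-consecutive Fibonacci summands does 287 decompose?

Greedily peel off the largest Fibonacci term at each step:
287 − 233 = 54
54 − 34 = 20
20 − 13 = 7
7 − 5 = 2
2 − 2 = 0
287 = 233 + 34 + 13 + 5 + 2, which has 5 terms.

5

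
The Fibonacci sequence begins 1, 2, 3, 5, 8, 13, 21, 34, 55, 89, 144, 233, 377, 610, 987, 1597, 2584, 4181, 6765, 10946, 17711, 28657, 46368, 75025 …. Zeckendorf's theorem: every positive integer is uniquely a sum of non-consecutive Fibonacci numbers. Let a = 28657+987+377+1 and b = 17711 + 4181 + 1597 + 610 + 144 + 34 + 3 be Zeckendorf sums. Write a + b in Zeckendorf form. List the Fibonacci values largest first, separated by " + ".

The two numbers are 30022 and 24280, so their sum is 54302.
46368 ≤ 54302 < 75025, so take 46368; remainder 7934
6765 ≤ 7934 < 10946, so take 6765; remainder 1169
987 ≤ 1169 < 1597, so take 987; remainder 182
144 ≤ 182 < 233, so take 144; remainder 38
34 ≤ 38 < 55, so take 34; remainder 4
3 ≤ 4 < 5, so take 3; remainder 1
1 ≤ 1 < 2, so take 1; remainder 0

46368 + 6765 + 987 + 144 + 34 + 3 + 1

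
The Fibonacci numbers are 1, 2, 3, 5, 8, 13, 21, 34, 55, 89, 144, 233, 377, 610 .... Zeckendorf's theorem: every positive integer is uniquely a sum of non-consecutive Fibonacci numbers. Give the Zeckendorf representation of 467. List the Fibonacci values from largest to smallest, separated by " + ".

Greedily peel off the largest Fibonacci term at each step:
467 − 377 = 90
90 − 89 = 1
1 − 1 = 0
So 467 = 377 + 89 + 1, with no two terms consecutive in the sequence.

377 + 89 + 1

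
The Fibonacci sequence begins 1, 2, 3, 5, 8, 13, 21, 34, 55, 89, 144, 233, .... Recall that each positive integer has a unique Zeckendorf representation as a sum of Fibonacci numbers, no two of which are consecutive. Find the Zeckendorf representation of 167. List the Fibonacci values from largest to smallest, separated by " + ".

largest Fibonacci ≤ 167 is 144; 167 − 144 = 23
largest Fibonacci ≤ 23 is 21; 23 − 21 = 2
largest Fibonacci ≤ 2 is 2; 2 − 2 = 0
So 167 = 144 + 21 + 2, with no two terms consecutive in the sequence.

144 + 21 + 2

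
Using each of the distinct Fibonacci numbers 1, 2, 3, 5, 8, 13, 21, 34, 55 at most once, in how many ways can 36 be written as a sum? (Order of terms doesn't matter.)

3

Each representation comes from the Zeckendorf form by replacing some F_k with F_{k−1} + F_{k−2} where possible.
36 = 34+2 = 21+13+2 = 21+8+5+2 — 3 representations.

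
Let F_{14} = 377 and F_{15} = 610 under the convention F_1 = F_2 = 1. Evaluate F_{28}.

317811

By the doubling identity F_{2k} = F_k(2F_{k+1} − F_k): F_{28} = 377·(2·610 − 377) = 377·843 = 317811.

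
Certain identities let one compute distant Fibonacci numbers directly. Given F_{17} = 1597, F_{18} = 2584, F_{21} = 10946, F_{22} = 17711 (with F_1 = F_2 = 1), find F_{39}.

63245986

By the addition formula F_{m+n} = F_m F_{n+1} + F_{m−1} F_n with m=22, n=17: F_{39} = 17711·2584 + 10946·1597 = 45765224 + 17480762 = 63245986.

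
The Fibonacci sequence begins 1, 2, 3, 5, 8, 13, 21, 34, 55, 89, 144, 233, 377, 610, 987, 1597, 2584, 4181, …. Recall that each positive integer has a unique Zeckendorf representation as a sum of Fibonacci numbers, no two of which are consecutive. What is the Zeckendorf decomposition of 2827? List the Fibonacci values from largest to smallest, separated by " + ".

2584 + 233 + 8 + 2

Repeatedly subtract the largest Fibonacci number that fits:
2584 ≤ 2827 < 4181, so take 2584; remainder 243
233 ≤ 243 < 377, so take 233; remainder 10
8 ≤ 10 < 13, so take 8; remainder 2
2 ≤ 2 < 3, so take 2; remainder 0
So 2827 = 2584 + 233 + 8 + 2, with no two terms consecutive in the sequence.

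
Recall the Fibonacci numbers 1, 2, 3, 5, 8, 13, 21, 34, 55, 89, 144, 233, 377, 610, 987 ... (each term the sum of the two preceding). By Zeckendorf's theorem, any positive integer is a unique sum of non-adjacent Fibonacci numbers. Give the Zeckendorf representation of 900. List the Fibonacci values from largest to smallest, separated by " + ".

610 + 233 + 55 + 2

Repeatedly subtract the largest Fibonacci number that fits:
subtract 610 from 900: 290 remains
subtract 233 from 290: 57 remains
subtract 55 from 57: 2 remains
subtract 2 from 2: 0 remains
So 900 = 610 + 233 + 55 + 2, with no two terms consecutive in the sequence.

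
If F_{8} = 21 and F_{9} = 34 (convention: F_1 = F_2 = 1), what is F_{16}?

987

By the doubling identity F_{2k} = F_k(2F_{k+1} − F_k): F_{16} = 21·(2·34 − 21) = 21·47 = 987.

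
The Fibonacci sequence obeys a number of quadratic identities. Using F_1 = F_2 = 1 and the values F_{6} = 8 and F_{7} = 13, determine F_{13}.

233

By F_{2k+1} = F_k² + F_{k+1}²: F_{13} = 8² + 13² = 64 + 169 = 233.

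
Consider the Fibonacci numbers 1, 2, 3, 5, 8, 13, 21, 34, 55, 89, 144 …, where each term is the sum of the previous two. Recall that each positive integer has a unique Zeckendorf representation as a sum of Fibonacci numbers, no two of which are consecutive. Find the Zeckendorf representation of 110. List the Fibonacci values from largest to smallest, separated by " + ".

89 + 21

subtract 89 from 110: 21 remains
subtract 21 from 21: 0 remains
So 110 = 89 + 21, with no two terms consecutive in the sequence.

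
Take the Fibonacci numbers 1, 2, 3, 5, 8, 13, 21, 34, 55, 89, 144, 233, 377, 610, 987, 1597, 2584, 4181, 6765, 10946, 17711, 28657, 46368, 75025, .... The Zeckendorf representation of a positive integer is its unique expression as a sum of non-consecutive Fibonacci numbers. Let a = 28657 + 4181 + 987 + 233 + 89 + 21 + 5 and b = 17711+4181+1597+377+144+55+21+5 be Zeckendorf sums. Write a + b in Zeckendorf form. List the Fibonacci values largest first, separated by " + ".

46368 + 10946 + 610 + 233 + 89 + 13 + 5

The two numbers are 34173 and 24091, so their sum is 58264.
Repeatedly subtract the largest Fibonacci number that fits:
take 46368 (≤ 58264); 58264 − 46368 = 11896
take 10946 (≤ 11896); 11896 − 10946 = 950
take 610 (≤ 950); 950 − 610 = 340
take 233 (≤ 340); 340 − 233 = 107
take 89 (≤ 107); 107 − 89 = 18
take 13 (≤ 18); 18 − 13 = 5
take 5 (≤ 5); 5 − 5 = 0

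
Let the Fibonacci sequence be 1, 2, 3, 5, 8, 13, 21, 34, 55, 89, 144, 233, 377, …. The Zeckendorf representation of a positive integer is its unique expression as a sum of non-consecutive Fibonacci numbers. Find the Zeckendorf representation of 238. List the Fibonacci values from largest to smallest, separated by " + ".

Repeatedly subtract the largest Fibonacci number that fits:
subtract 233 from 238: 5 remains
subtract 5 from 5: 0 remains
So 238 = 233 + 5, with no two terms consecutive in the sequence.

233 + 5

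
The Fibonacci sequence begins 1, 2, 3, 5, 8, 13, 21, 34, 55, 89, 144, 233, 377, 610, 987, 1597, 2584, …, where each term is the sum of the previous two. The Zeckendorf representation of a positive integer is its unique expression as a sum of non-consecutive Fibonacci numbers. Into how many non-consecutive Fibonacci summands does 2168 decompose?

6

2168: greatest Fibonacci not exceeding it is 1597, leaving 571
571: greatest Fibonacci not exceeding it is 377, leaving 194
194: greatest Fibonacci not exceeding it is 144, leaving 50
50: greatest Fibonacci not exceeding it is 34, leaving 16
16: greatest Fibonacci not exceeding it is 13, leaving 3
3: greatest Fibonacci not exceeding it is 3, leaving 0
2168 = 1597 + 377 + 144 + 34 + 13 + 3, which has 6 terms.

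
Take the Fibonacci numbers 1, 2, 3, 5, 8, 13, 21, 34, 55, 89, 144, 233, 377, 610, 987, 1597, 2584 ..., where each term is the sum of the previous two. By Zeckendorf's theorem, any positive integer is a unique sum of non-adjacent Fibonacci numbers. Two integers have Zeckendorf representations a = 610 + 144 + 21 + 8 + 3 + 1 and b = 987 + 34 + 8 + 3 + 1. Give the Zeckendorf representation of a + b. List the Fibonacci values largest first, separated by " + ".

The two numbers are 787 and 1033, so their sum is 1820.
1597 ≤ 1820 < 2584, so take 1597; remainder 223
144 ≤ 223 < 233, so take 144; remainder 79
55 ≤ 79 < 89, so take 55; remainder 24
21 ≤ 24 < 34, so take 21; remainder 3
3 ≤ 3 < 5, so take 3; remainder 0

1597 + 144 + 55 + 21 + 3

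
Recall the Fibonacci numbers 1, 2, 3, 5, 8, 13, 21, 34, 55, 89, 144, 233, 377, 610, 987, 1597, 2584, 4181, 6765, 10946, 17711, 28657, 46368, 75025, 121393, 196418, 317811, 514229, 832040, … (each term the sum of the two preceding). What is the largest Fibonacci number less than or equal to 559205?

514229

514229 ≤ 559205 < 832040, so the largest Fibonacci number not exceeding 559205 is 514229.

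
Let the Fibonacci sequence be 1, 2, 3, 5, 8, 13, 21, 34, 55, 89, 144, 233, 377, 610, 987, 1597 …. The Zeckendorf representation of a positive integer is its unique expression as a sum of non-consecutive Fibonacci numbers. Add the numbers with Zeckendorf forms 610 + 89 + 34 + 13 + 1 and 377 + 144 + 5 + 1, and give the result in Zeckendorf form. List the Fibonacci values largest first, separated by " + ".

987 + 233 + 34 + 13 + 5 + 2

The two numbers are 747 and 527, so their sum is 1274.
largest Fibonacci ≤ 1274 is 987; 1274 − 987 = 287
largest Fibonacci ≤ 287 is 233; 287 − 233 = 54
largest Fibonacci ≤ 54 is 34; 54 − 34 = 20
largest Fibonacci ≤ 20 is 13; 20 − 13 = 7
largest Fibonacci ≤ 7 is 5; 7 − 5 = 2
largest Fibonacci ≤ 2 is 2; 2 − 2 = 0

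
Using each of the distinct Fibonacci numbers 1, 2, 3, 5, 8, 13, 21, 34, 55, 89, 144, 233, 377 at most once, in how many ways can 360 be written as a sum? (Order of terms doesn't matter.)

7

Starting from the Zeckendorf form and repeatedly splitting a term F_k into F_{k−1} + F_{k−2} (when neither is already used) reaches every representation.
360 = 233+89+34+3+1 = 233+89+21+13+3+1 = 233+89+21+8+5+3+1 = 233+55+34+21+13+3+1 = … (3 more), for 7 in all.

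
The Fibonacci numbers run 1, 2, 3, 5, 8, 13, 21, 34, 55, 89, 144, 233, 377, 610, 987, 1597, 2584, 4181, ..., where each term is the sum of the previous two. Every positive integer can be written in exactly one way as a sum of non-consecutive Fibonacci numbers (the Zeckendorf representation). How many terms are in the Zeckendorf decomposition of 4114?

4114: greatest Fibonacci not exceeding it is 2584, leaving 1530
1530: greatest Fibonacci not exceeding it is 987, leaving 543
543: greatest Fibonacci not exceeding it is 377, leaving 166
166: greatest Fibonacci not exceeding it is 144, leaving 22
22: greatest Fibonacci not exceeding it is 21, leaving 1
1: greatest Fibonacci not exceeding it is 1, leaving 0
4114 = 2584 + 987 + 377 + 144 + 21 + 1, which has 6 terms.

6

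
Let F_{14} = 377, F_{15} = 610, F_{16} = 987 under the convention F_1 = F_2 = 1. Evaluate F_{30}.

By the addition formula F_{m+n} = F_m F_{n+1} + F_{m−1} F_n with m=16, n=14: F_{30} = 987·610 + 610·377 = 602070 + 229970 = 832040.

832040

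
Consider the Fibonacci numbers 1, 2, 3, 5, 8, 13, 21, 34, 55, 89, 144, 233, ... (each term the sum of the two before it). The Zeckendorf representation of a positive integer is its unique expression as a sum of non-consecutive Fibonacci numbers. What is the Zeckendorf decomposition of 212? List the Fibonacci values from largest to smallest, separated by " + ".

subtract 144 from 212: 68 remains
subtract 55 from 68: 13 remains
subtract 13 from 13: 0 remains
So 212 = 144 + 55 + 13, with no two terms consecutive in the sequence.

144 + 55 + 13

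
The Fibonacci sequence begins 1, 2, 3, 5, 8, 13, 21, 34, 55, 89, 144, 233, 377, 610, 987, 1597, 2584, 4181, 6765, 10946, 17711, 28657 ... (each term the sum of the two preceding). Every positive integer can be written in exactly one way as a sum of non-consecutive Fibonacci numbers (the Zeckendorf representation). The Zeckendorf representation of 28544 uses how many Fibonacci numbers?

Greedy algorithm:
take 17711 (≤ 28544); 28544 − 17711 = 10833
take 6765 (≤ 10833); 10833 − 6765 = 4068
take 2584 (≤ 4068); 4068 − 2584 = 1484
take 987 (≤ 1484); 1484 − 987 = 497
take 377 (≤ 497); 497 − 377 = 120
take 89 (≤ 120); 120 − 89 = 31
take 21 (≤ 31); 31 − 21 = 10
take 8 (≤ 10); 10 − 8 = 2
take 2 (≤ 2); 2 − 2 = 0
28544 = 17711 + 6765 + 2584 + 987 + 377 + 89 + 21 + 8 + 2, which has 9 terms.

9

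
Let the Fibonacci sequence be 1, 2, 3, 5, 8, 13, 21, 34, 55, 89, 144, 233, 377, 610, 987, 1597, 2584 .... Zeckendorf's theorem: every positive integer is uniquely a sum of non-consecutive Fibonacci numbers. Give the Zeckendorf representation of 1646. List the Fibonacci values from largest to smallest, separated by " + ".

subtract 1597 from 1646: 49 remains
subtract 34 from 49: 15 remains
subtract 13 from 15: 2 remains
subtract 2 from 2: 0 remains
So 1646 = 1597 + 34 + 13 + 2, with no two terms consecutive in the sequence.

1597 + 34 + 13 + 2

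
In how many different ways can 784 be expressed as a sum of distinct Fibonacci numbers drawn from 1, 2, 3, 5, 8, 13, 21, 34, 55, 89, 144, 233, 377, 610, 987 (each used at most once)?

Starting from the Zeckendorf form and repeatedly splitting a term F_k into F_{k−1} + F_{k−2} (when neither is already used) reaches every representation.
784 = 610+144+21+8+1 = 610+144+21+5+3+1 = 610+89+55+21+8+1 = … (11 more), for 14 in all.

14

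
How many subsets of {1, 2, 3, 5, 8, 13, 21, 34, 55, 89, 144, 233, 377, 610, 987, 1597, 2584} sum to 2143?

Starting from the Zeckendorf form and repeatedly splitting a term F_k into F_{k−1} + F_{k−2} (when neither is already used) reaches every representation.
2143 = 1597+377+144+21+3+1 = 1597+377+144+13+8+3+1 = 1597+377+89+55+21+3+1 = … (13 more), for 16 in all.

16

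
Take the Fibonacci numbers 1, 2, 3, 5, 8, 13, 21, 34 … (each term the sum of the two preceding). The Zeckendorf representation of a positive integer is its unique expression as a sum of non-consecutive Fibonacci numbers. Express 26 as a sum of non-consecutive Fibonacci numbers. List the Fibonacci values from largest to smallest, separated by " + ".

Repeatedly subtract the largest Fibonacci number that fits:
largest Fibonacci ≤ 26 is 21; 26 − 21 = 5
largest Fibonacci ≤ 5 is 5; 5 − 5 = 0
So 26 = 21 + 5, with no two terms consecutive in the sequence.

21 + 5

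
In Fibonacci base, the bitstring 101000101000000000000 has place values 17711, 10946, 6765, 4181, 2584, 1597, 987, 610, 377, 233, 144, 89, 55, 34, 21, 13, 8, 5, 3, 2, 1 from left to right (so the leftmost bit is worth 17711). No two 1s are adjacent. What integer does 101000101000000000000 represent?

Summing the place values of the 1 bits: 17711 + 6765 + 987 + 377 = 25840.

25840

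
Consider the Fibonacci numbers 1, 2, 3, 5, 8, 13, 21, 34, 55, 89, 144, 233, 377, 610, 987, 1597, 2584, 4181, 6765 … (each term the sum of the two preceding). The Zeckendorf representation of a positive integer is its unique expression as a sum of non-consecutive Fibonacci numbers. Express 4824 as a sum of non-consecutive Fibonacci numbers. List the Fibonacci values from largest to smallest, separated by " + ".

Greedily peel off the largest Fibonacci term at each step:
take 4181 (≤ 4824); 4824 − 4181 = 643
take 610 (≤ 643); 643 − 610 = 33
take 21 (≤ 33); 33 − 21 = 12
take 8 (≤ 12); 12 − 8 = 4
take 3 (≤ 4); 4 − 3 = 1
take 1 (≤ 1); 1 − 1 = 0
So 4824 = 4181 + 610 + 21 + 8 + 3 + 1, with no two terms consecutive in the sequence.

4181 + 610 + 21 + 8 + 3 + 1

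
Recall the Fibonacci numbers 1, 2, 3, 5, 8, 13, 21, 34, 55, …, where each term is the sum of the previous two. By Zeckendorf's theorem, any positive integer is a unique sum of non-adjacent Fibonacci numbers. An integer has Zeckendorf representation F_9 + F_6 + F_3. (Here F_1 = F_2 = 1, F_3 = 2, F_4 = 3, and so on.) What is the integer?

44

F_9 + F_6 + F_3 = 34 + 8 + 2 = 44.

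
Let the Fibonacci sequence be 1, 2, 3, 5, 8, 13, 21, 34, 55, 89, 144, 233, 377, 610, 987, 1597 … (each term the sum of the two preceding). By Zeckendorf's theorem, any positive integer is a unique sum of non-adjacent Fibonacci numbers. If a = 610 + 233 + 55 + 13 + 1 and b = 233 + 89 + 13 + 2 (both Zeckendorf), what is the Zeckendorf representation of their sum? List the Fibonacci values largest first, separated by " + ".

The two numbers are 912 and 337, so their sum is 1249.
Repeatedly subtract the largest Fibonacci number that fits:
1249 − 987 = 262
262 − 233 = 29
29 − 21 = 8
8 − 8 = 0

987 + 233 + 21 + 8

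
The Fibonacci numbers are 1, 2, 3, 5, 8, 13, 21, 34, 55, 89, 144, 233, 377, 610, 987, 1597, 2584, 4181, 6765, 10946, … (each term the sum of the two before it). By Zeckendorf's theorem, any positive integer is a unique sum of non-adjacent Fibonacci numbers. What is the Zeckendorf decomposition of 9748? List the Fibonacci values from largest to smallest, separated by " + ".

6765 + 2584 + 377 + 21 + 1

Greedily peel off the largest Fibonacci term at each step:
largest Fibonacci ≤ 9748 is 6765; 9748 − 6765 = 2983
largest Fibonacci ≤ 2983 is 2584; 2983 − 2584 = 399
largest Fibonacci ≤ 399 is 377; 399 − 377 = 22
largest Fibonacci ≤ 22 is 21; 22 − 21 = 1
largest Fibonacci ≤ 1 is 1; 1 − 1 = 0
So 9748 = 6765 + 2584 + 377 + 21 + 1, with no two terms consecutive in the sequence.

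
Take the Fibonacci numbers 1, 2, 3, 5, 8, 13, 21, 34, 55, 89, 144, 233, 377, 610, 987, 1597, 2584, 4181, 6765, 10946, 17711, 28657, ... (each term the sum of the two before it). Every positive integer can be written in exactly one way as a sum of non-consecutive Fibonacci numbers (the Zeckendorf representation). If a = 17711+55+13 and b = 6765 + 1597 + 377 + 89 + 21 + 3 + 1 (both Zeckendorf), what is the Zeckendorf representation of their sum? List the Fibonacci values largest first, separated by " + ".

17711 + 6765 + 1597 + 377 + 144 + 34 + 3 + 1

The two numbers are 17779 and 8853, so their sum is 26632.
26632: greatest Fibonacci not exceeding it is 17711, leaving 8921
8921: greatest Fibonacci not exceeding it is 6765, leaving 2156
2156: greatest Fibonacci not exceeding it is 1597, leaving 559
559: greatest Fibonacci not exceeding it is 377, leaving 182
182: greatest Fibonacci not exceeding it is 144, leaving 38
38: greatest Fibonacci not exceeding it is 34, leaving 4
4: greatest Fibonacci not exceeding it is 3, leaving 1
1: greatest Fibonacci not exceeding it is 1, leaving 0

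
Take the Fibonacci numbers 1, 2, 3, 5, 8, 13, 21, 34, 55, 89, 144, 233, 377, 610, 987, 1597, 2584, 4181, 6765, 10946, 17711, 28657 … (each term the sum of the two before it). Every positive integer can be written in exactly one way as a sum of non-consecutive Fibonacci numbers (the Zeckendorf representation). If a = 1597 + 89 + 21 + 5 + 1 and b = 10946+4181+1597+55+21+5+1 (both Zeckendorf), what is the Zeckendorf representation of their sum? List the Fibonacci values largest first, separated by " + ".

17711 + 610 + 144 + 34 + 13 + 5 + 2

The two numbers are 1713 and 16806, so their sum is 18519.
17711 ≤ 18519 < 28657, so take 17711; remainder 808
610 ≤ 808 < 987, so take 610; remainder 198
144 ≤ 198 < 233, so take 144; remainder 54
34 ≤ 54 < 55, so take 34; remainder 20
13 ≤ 20 < 21, so take 13; remainder 7
5 ≤ 7 < 8, so take 5; remainder 2
2 ≤ 2 < 3, so take 2; remainder 0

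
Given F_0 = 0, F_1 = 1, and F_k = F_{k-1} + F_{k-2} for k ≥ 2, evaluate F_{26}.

121393

Iterating the recurrence up to F_{22} = 17711 and F_{21} = 10946:
F_{23} = F_{22} + F_{21} = 17711 + 10946 = 28657
F_{24} = F_{23} + F_{22} = 28657 + 17711 = 46368
F_{25} = F_{24} + F_{23} = 46368 + 28657 = 75025
F_{26} = F_{25} + F_{24} = 75025 + 46368 = 121393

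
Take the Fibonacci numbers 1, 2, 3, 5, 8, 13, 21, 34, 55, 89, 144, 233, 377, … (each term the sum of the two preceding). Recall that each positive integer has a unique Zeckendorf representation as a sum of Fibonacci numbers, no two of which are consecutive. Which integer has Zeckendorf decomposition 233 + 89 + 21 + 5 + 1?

349

233 + 89 + 21 + 5 + 1 = 349.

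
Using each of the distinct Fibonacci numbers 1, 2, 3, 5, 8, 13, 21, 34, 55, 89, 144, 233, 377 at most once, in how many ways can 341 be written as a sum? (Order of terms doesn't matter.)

11

Each representation comes from the Zeckendorf form by replacing some F_k with F_{k−1} + F_{k−2} where possible.
341 = 233+89+13+5+1 = 233+89+13+3+2+1 = 233+55+34+13+5+1 = … (8 more), for 11 in all.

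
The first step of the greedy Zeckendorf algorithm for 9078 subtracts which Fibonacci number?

6765

6765 ≤ 9078 < 10946, so the largest Fibonacci number not exceeding 9078 is 6765.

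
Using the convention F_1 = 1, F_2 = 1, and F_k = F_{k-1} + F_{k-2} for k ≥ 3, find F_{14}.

Iterating the recurrence up to F_{9} = 34 and F_{8} = 21:
F_{10} = F_{9} + F_{8} = 34 + 21 = 55
F_{11} = F_{10} + F_{9} = 55 + 34 = 89
F_{12} = F_{11} + F_{10} = 89 + 55 = 144
F_{13} = F_{12} + F_{11} = 144 + 89 = 233
F_{14} = F_{13} + F_{12} = 233 + 144 = 377

377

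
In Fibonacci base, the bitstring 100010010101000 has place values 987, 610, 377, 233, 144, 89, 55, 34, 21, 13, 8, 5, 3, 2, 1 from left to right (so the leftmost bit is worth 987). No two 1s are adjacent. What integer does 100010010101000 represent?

Summing the place values of the 1 bits: 987 + 144 + 34 + 13 + 5 = 1183.

1183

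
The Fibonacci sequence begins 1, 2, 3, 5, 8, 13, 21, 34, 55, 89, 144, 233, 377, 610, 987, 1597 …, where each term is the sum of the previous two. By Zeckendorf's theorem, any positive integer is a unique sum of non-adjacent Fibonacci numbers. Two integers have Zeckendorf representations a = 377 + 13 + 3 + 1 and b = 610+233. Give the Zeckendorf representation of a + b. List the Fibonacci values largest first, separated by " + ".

The two numbers are 394 and 843, so their sum is 1237.
Greedy algorithm:
largest Fibonacci ≤ 1237 is 987; 1237 − 987 = 250
largest Fibonacci ≤ 250 is 233; 250 − 233 = 17
largest Fibonacci ≤ 17 is 13; 17 − 13 = 4
largest Fibonacci ≤ 4 is 3; 4 − 3 = 1
largest Fibonacci ≤ 1 is 1; 1 − 1 = 0

987 + 233 + 13 + 3 + 1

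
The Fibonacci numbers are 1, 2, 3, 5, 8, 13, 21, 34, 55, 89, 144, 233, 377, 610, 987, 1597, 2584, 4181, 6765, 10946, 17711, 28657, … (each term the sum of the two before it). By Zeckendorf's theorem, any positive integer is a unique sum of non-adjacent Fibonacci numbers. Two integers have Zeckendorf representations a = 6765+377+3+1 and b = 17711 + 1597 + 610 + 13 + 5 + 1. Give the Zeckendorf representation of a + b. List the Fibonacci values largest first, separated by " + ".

The two numbers are 7146 and 19937, so their sum is 27083.
Greedy algorithm:
largest Fibonacci ≤ 27083 is 17711; 27083 − 17711 = 9372
largest Fibonacci ≤ 9372 is 6765; 9372 − 6765 = 2607
largest Fibonacci ≤ 2607 is 2584; 2607 − 2584 = 23
largest Fibonacci ≤ 23 is 21; 23 − 21 = 2
largest Fibonacci ≤ 2 is 2; 2 − 2 = 0

17711 + 6765 + 2584 + 21 + 2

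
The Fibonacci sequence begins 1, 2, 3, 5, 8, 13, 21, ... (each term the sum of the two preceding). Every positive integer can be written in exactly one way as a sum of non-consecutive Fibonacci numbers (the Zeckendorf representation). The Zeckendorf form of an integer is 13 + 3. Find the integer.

13 + 3 = 16.

16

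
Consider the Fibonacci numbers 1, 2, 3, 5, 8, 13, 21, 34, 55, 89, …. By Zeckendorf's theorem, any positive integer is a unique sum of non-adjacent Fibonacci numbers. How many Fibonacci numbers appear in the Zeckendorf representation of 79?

3

subtract 55 from 79: 24 remains
subtract 21 from 24: 3 remains
subtract 3 from 3: 0 remains
79 = 55 + 21 + 3, which has 3 terms.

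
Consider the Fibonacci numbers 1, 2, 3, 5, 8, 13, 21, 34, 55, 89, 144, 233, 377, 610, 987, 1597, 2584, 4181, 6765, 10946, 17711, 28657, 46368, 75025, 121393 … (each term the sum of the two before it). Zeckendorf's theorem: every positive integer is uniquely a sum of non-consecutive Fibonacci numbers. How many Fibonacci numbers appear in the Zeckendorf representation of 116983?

8

116983: greatest Fibonacci not exceeding it is 75025, leaving 41958
41958: greatest Fibonacci not exceeding it is 28657, leaving 13301
13301: greatest Fibonacci not exceeding it is 10946, leaving 2355
2355: greatest Fibonacci not exceeding it is 1597, leaving 758
758: greatest Fibonacci not exceeding it is 610, leaving 148
148: greatest Fibonacci not exceeding it is 144, leaving 4
4: greatest Fibonacci not exceeding it is 3, leaving 1
1: greatest Fibonacci not exceeding it is 1, leaving 0
116983 = 75025 + 28657 + 10946 + 1597 + 610 + 144 + 3 + 1, which has 8 terms.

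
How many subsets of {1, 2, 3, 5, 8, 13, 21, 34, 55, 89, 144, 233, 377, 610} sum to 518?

518 = 377+89+34+13+5 = 377+89+34+13+3+2 = 233+144+89+34+13+5 = … (7 more), for 10 in all.

10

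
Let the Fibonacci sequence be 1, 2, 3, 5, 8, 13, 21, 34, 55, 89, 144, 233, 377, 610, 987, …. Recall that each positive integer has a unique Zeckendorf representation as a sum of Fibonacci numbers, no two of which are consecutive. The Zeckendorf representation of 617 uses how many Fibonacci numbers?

Greedy algorithm:
610 ≤ 617 < 987, so take 610; remainder 7
5 ≤ 7 < 8, so take 5; remainder 2
2 ≤ 2 < 3, so take 2; remainder 0
617 = 610 + 5 + 2, which has 3 terms.

3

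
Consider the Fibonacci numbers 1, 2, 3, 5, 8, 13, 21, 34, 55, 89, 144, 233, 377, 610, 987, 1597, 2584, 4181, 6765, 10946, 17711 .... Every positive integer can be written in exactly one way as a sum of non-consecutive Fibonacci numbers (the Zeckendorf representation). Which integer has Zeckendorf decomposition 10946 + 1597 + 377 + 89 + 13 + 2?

13024

10946 + 1597 + 377 + 89 + 13 + 2 = 13024.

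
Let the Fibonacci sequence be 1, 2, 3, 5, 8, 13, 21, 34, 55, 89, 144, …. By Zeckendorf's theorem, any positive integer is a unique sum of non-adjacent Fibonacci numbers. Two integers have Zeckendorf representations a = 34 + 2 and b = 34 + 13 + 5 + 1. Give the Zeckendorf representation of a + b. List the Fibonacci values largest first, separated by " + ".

The two numbers are 36 and 53, so their sum is 89.
largest Fibonacci ≤ 89 is 89; 89 − 89 = 0

89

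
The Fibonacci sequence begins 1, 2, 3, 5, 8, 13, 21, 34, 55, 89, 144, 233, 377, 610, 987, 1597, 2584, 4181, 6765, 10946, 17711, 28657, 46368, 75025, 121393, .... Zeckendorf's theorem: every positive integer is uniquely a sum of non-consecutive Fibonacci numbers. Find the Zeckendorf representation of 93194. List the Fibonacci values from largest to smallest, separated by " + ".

Greedy algorithm:
largest Fibonacci ≤ 93194 is 75025; 93194 − 75025 = 18169
largest Fibonacci ≤ 18169 is 17711; 18169 − 17711 = 458
largest Fibonacci ≤ 458 is 377; 458 − 377 = 81
largest Fibonacci ≤ 81 is 55; 81 − 55 = 26
largest Fibonacci ≤ 26 is 21; 26 − 21 = 5
largest Fibonacci ≤ 5 is 5; 5 − 5 = 0
So 93194 = 75025 + 17711 + 377 + 55 + 21 + 5, with no two terms consecutive in the sequence.

75025 + 17711 + 377 + 55 + 21 + 5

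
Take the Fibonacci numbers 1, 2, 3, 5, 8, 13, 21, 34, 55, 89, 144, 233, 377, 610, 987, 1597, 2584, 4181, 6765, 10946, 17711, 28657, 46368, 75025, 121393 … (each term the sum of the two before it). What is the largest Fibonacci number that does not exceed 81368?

75025 ≤ 81368 < 121393, so the largest Fibonacci number not exceeding 81368 is 75025.

75025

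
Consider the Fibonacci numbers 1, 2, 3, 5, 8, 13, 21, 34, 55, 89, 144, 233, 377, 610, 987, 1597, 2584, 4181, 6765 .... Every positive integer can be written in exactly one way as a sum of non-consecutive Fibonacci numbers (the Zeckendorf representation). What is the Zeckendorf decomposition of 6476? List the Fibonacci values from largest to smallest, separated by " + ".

6476: greatest Fibonacci not exceeding it is 4181, leaving 2295
2295: greatest Fibonacci not exceeding it is 1597, leaving 698
698: greatest Fibonacci not exceeding it is 610, leaving 88
88: greatest Fibonacci not exceeding it is 55, leaving 33
33: greatest Fibonacci not exceeding it is 21, leaving 12
12: greatest Fibonacci not exceeding it is 8, leaving 4
4: greatest Fibonacci not exceeding it is 3, leaving 1
1: greatest Fibonacci not exceeding it is 1, leaving 0
So 6476 = 4181 + 1597 + 610 + 55 + 21 + 8 + 3 + 1, with no two terms consecutive in the sequence.

4181 + 1597 + 610 + 55 + 21 + 8 + 3 + 1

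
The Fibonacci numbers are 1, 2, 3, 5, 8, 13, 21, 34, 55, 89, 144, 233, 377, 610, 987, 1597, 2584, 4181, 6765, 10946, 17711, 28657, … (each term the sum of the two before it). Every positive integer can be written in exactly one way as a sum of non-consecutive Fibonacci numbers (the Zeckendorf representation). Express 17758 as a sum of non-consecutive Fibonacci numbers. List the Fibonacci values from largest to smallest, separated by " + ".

Greedily peel off the largest Fibonacci term at each step:
largest Fibonacci ≤ 17758 is 17711; 17758 − 17711 = 47
largest Fibonacci ≤ 47 is 34; 47 − 34 = 13
largest Fibonacci ≤ 13 is 13; 13 − 13 = 0
So 17758 = 17711 + 34 + 13, with no two terms consecutive in the sequence.

17711 + 34 + 13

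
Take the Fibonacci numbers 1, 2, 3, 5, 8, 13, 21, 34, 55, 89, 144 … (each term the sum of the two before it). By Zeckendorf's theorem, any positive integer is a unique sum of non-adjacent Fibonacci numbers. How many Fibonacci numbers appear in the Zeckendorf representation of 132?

132: greatest Fibonacci not exceeding it is 89, leaving 43
43: greatest Fibonacci not exceeding it is 34, leaving 9
9: greatest Fibonacci not exceeding it is 8, leaving 1
1: greatest Fibonacci not exceeding it is 1, leaving 0
132 = 89 + 34 + 8 + 1, which has 4 terms.

4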